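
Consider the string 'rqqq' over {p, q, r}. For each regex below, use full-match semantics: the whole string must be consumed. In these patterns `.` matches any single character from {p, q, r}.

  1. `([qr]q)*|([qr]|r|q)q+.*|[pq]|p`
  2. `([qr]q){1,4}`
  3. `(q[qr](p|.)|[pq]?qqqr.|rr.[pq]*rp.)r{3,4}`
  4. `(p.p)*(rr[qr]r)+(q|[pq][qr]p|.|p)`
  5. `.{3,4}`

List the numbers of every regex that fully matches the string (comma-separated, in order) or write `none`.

1 → match
2 → match
3 → no match — must end with 'r'
4 → no match
5 → match

1, 2, 5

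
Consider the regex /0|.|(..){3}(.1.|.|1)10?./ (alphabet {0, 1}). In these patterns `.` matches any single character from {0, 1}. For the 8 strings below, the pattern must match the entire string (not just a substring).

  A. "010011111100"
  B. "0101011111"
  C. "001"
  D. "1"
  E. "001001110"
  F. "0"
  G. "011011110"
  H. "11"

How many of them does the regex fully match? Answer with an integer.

A → match
B → no match
C → no match
D → match
E → match
F → match
G → match
H → no match
Total matched: 5

5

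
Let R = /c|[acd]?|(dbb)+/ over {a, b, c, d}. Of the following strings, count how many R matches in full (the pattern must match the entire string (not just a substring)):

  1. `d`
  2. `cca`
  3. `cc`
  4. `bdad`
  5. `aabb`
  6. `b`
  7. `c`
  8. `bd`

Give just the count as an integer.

2

1 → match
2 → no match
3 → no match
4 → no match
5 → no match
6 → no match
7 → match
8 → no match
Total matched: 2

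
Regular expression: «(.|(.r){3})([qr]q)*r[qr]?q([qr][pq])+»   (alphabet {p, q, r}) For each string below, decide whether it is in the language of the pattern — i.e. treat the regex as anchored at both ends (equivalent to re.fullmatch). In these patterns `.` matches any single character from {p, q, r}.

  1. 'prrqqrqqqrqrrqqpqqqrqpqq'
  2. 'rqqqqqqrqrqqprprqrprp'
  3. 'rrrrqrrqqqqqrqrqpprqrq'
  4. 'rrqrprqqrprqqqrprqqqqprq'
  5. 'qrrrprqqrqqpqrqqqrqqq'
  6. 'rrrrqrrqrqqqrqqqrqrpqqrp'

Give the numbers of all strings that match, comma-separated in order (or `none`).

2, 6

1 → no match
2 → match
3 → no match
4 → no match
5 → no match
6 → match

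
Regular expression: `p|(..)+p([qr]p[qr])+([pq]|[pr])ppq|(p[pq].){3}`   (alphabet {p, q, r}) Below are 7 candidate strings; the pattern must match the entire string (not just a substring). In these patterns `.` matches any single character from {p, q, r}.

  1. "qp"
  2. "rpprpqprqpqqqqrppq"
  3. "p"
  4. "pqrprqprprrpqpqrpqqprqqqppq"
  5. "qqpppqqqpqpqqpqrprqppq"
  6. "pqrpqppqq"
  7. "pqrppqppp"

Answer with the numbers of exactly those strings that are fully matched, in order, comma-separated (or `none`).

3, 5, 6, 7

1 → no match
2 → no match
3 → match
4 → no match
5 → match
6 → match
7 → match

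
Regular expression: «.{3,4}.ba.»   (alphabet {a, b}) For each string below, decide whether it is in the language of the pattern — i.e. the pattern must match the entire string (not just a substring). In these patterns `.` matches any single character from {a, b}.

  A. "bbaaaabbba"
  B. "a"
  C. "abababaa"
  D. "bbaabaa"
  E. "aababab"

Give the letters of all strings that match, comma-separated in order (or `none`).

C, D, E

A → no match
B → no match
C → match
D → match
E → match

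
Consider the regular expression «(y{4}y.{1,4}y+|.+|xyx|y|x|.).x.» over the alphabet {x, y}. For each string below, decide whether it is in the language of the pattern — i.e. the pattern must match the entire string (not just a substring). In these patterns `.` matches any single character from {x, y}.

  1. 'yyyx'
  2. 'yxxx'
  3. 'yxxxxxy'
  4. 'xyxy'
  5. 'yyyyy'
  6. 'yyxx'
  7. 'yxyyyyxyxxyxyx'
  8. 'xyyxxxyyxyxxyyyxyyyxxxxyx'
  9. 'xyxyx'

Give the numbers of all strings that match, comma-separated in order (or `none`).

1 → no match
2 → match
3 → match
4 → match
5 → no match
6 → match
7 → no match
8 → no match
9 → no match

2, 3, 4, 6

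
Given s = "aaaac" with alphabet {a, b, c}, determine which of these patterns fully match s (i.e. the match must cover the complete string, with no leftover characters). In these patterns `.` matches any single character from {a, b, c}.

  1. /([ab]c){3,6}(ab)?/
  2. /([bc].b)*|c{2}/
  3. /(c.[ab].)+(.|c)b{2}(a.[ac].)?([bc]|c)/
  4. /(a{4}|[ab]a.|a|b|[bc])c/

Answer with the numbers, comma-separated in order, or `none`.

4

1 → no match
2 → no match
3 → no match — must start with "c"
4 → match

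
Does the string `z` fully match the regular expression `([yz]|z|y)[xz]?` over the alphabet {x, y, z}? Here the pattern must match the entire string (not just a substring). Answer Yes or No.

Yes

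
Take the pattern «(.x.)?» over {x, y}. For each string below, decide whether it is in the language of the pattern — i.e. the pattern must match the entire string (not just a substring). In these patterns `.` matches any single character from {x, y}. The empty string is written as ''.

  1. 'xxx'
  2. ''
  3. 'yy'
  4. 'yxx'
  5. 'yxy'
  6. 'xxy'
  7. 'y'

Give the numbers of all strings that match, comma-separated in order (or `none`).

1, 2, 4, 5, 6

1 → match
2 → match
3 → no match
4 → match
5 → match
6 → match
7 → no match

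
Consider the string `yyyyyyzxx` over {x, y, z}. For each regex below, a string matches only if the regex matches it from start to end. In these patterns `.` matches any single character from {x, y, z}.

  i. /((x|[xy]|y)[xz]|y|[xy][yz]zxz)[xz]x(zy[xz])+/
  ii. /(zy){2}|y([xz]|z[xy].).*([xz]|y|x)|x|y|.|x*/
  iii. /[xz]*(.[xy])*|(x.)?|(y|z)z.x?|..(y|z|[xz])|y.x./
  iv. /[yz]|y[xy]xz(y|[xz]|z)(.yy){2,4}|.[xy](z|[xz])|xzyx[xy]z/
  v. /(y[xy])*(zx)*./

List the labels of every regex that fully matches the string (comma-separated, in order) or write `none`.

i → no match
ii → no match
iii → no match
iv → no match
v → match

v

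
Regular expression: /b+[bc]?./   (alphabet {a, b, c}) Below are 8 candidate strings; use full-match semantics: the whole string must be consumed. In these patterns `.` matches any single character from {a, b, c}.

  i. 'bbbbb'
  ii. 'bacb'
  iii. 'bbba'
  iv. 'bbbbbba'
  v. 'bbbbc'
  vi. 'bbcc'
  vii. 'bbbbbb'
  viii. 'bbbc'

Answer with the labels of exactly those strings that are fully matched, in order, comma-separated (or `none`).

i → match
ii → no match
iii → match
iv → match
v → match
vi → match
vii → match
viii → match

i, iii, iv, v, vi, vii, viii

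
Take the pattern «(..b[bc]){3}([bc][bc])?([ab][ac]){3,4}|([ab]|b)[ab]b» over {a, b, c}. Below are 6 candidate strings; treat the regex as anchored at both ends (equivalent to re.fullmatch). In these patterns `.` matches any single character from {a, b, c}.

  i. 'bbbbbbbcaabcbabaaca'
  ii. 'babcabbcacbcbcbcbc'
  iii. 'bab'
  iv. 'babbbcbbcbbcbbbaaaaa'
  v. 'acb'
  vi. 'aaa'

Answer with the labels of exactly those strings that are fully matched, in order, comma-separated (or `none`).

i → no match
ii → match
iii. 'bab' → match
iv → match
v. 'acb' → no match
vi. 'aaa' → no match

ii, iii, iv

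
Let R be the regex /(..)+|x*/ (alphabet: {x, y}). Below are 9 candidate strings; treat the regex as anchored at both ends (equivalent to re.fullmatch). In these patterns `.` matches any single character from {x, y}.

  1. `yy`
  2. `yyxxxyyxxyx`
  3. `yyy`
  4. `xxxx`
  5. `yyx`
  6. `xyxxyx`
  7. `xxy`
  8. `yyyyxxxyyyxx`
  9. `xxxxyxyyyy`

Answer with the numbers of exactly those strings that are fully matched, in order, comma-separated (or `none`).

1, 4, 6, 8, 9

1 → match
2 → no match
3 → no match
4 → match
5 → no match
6 → match
7 → no match
8 → match
9 → match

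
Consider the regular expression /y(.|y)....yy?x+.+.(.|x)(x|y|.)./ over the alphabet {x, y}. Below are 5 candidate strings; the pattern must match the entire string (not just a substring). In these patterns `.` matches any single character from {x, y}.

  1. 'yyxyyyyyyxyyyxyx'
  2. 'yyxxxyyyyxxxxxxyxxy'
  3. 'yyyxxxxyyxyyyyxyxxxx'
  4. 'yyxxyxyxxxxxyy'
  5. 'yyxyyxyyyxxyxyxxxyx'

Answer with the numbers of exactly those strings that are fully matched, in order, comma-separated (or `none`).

4

1 → no match
2 → no match
3 → no match
4 → match
5 → no match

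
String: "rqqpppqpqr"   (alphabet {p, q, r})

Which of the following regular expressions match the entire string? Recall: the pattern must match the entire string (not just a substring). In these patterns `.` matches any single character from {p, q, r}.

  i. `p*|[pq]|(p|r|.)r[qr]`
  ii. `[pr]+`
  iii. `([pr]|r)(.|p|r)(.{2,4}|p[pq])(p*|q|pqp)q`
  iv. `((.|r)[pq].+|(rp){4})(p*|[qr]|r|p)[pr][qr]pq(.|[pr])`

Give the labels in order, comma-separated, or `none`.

i → no match
ii → no match
iii → no match — must end with "q"
iv → match

iv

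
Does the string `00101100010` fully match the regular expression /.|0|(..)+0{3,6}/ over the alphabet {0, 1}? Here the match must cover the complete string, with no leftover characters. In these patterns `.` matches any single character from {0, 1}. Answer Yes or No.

No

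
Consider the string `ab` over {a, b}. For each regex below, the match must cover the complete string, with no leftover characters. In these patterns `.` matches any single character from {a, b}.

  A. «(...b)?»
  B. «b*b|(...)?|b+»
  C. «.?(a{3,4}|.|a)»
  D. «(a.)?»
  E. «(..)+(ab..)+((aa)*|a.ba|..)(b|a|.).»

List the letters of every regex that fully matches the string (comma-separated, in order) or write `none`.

A → no match
B → no match
C → match
D → match
E → no match

C, D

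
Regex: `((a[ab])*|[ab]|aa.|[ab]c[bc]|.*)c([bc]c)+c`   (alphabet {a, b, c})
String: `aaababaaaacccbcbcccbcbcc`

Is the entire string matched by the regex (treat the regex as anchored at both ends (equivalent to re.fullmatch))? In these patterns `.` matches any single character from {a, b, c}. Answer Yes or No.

Yes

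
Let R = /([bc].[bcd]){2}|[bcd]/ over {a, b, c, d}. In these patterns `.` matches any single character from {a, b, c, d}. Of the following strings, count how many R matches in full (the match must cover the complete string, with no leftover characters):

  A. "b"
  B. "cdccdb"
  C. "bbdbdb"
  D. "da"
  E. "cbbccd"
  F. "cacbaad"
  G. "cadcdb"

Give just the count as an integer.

5

A → match
B → match
C → match
D → no match
E → match
F → no match
G → match
Total matched: 5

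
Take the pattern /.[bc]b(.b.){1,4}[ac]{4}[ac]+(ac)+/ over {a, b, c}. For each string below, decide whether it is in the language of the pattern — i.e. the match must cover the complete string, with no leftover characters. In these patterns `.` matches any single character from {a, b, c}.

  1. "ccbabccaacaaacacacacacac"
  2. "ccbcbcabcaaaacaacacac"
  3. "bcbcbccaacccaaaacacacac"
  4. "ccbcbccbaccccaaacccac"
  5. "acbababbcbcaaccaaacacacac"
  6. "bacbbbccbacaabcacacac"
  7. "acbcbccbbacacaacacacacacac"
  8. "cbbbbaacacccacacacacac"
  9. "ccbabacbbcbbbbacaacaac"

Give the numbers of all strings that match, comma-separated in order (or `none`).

1, 2, 3, 4, 7, 8, 9

1 → match
2 → match
3 → match
4 → match
5 → no match
6 → no match
7 → match
8 → match
9 → match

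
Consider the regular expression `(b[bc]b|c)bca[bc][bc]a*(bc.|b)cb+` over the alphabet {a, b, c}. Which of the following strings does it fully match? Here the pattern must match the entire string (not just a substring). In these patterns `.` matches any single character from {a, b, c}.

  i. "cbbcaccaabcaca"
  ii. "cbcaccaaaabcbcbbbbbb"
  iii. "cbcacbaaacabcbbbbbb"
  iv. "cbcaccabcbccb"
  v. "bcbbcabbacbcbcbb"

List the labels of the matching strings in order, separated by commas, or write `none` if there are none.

i → no match — must end with "b"
ii → match
iii → no match
iv → no match
v → no match

ii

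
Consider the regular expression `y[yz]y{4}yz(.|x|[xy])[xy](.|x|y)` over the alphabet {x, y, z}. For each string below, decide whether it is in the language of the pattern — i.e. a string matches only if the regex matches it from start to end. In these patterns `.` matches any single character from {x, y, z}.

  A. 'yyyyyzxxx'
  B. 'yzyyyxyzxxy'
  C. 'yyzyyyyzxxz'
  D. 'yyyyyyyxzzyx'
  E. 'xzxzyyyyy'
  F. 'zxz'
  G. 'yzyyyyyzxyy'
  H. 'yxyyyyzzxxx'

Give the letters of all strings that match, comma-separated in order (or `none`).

A → no match
B → no match
C → no match
D → no match
E → no match — must start with 'y'
F → no match — must start with 'y'
G → match
H → no match

G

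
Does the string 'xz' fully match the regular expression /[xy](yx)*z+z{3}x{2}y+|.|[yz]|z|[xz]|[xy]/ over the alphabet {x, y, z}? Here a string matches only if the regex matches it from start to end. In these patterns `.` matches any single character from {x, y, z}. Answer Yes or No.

No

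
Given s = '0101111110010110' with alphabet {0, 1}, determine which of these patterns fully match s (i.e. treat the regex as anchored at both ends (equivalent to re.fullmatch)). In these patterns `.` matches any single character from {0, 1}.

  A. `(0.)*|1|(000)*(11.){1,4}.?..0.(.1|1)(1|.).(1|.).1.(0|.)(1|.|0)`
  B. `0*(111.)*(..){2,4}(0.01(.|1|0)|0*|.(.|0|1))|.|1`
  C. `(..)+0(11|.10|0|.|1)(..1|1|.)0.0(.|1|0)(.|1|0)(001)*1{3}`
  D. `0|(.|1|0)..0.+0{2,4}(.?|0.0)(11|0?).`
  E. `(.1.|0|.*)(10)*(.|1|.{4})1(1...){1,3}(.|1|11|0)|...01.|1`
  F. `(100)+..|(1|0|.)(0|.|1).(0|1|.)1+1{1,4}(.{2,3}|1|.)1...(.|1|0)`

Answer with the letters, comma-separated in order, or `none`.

E, F

A → no match
B → no match
C → no match — must end with '1'
D → no match
E → match
F → match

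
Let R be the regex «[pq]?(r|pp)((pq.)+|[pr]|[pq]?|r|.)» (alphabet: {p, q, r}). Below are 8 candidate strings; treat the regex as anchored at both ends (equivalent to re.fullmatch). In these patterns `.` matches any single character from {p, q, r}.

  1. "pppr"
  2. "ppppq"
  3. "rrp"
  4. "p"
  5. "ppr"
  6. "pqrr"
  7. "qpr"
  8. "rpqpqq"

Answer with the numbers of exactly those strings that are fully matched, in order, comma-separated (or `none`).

1, 5

1. "pppr" → match
2. "ppppq" → no match
3. "rrp" → no match
4. "p" → no match
5. "ppr" → match
6. "pqrr" → no match
7. "qpr" → no match
8. "rpqpqq" → no match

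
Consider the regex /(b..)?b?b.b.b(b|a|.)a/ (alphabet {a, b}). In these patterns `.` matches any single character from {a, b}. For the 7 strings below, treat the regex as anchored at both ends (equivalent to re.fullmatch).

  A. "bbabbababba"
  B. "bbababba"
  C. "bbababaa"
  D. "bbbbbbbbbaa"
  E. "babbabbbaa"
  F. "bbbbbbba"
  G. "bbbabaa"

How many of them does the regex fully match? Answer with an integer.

A → match
B → match
C → match
D → match
E → match
F → match
G → match
Total matched: 7

7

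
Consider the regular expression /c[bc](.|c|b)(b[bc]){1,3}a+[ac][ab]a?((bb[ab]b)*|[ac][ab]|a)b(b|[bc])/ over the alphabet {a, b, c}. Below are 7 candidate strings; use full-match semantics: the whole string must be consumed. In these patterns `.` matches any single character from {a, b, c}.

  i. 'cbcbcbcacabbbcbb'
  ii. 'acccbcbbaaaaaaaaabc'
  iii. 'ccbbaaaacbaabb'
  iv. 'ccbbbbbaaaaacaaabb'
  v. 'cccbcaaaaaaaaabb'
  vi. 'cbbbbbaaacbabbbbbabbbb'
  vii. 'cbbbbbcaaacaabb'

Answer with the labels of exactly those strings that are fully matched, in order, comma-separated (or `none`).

iv, v, vii

i → no match
ii → no match — must start with 'c'
iii → no match
iv → match
v → match
vi → no match
vii → match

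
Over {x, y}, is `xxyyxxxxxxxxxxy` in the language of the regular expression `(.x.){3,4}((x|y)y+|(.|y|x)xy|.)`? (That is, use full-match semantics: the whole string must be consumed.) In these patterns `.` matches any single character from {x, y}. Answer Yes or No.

Yes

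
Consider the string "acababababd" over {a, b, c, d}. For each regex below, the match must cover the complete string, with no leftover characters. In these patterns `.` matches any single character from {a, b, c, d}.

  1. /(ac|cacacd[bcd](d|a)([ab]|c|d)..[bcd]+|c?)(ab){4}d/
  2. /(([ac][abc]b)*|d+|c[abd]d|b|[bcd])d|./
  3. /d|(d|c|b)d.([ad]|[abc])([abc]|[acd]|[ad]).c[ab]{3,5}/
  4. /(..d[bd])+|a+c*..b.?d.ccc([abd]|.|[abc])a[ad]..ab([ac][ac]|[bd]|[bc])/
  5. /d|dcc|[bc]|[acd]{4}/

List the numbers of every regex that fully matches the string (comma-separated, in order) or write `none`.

1

1 → match
2 → no match
3 → no match
4 → no match
5 → no match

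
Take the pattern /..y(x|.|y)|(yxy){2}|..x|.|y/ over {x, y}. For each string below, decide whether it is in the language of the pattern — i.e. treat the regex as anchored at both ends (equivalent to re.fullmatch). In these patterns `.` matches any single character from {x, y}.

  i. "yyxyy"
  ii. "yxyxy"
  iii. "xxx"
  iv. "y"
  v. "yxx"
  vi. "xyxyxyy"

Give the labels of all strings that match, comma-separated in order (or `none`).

iii, iv, v

i → no match
ii → no match
iii → match
iv → match
v → match
vi → no match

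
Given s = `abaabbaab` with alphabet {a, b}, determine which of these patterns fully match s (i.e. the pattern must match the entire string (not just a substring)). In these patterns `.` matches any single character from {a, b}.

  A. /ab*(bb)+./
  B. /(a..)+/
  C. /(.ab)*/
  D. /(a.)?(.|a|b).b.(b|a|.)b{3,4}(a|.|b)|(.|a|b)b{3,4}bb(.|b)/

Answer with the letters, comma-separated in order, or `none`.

A → no match
B → match
C → no match
D → no match

B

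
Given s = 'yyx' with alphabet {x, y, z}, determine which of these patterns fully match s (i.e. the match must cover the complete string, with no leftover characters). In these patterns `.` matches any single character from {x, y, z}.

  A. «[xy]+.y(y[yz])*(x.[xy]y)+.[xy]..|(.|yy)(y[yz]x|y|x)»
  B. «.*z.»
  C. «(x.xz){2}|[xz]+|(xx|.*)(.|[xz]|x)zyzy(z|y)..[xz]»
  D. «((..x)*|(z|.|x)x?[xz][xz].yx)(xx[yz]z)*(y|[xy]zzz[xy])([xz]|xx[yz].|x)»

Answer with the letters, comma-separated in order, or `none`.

A

A → match
B → no match
C → no match
D → no match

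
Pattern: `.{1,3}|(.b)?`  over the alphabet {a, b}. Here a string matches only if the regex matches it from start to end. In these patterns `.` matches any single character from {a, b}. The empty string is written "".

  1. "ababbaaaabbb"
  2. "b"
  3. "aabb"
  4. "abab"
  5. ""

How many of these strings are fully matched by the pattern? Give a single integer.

2

1 → no match
2 → match
3 → no match
4 → no match
5 → match
Total matched: 2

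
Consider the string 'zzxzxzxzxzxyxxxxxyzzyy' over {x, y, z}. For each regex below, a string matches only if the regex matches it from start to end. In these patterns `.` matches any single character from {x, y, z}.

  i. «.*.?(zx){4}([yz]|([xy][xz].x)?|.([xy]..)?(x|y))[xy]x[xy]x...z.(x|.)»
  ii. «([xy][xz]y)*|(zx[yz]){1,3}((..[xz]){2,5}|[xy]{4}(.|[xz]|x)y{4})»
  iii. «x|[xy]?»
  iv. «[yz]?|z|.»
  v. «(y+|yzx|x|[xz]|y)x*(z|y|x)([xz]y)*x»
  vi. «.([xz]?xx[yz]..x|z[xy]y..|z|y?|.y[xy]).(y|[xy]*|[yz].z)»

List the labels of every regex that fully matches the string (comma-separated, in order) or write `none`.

i → match
ii → no match
iii → no match
iv → no match
v → no match — must end with 'x'
vi → no match

i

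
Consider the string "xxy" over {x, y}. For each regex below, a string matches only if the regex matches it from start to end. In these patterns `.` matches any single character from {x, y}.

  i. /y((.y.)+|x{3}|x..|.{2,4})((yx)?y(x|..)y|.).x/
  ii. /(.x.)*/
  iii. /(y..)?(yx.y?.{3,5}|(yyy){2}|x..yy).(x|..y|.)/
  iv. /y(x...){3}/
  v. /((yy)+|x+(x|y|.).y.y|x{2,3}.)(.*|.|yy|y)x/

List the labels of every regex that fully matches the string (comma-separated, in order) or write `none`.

i → no match — must start with "y"
ii → match
iii → no match
iv → no match — must start with "yx"
v → no match — must end with "x"

ii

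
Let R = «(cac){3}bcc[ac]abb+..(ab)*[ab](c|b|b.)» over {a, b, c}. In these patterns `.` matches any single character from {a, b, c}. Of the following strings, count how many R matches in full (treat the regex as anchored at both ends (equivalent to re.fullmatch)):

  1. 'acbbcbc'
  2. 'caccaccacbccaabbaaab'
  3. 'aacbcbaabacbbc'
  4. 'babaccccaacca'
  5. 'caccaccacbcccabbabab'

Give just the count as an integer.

1 → no match — must start with 'cac'
2 → match
3 → no match — must start with 'cac'
4 → no match — must start with 'cac'
5 → match
Total matched: 2

2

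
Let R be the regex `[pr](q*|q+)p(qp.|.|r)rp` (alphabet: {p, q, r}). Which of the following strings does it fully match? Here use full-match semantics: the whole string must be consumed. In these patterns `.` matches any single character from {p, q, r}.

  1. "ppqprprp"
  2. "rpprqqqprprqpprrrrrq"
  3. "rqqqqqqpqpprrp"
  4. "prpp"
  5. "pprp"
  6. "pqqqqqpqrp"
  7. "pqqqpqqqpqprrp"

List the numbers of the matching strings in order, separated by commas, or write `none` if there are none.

1 → no match
2 → no match — must end with "rp"
3 → no match
4 → no match — must end with "rp"
5 → no match
6 → match
7 → no match

6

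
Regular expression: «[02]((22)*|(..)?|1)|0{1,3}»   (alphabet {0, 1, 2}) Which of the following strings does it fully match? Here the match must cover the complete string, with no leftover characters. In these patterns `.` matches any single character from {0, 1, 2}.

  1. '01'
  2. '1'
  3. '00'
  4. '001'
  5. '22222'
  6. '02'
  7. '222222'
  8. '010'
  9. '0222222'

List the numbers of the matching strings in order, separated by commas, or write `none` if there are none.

1, 3, 4, 5, 8, 9

1 → match
2 → no match
3 → match
4 → match
5 → match
6 → no match
7 → no match
8 → match
9 → match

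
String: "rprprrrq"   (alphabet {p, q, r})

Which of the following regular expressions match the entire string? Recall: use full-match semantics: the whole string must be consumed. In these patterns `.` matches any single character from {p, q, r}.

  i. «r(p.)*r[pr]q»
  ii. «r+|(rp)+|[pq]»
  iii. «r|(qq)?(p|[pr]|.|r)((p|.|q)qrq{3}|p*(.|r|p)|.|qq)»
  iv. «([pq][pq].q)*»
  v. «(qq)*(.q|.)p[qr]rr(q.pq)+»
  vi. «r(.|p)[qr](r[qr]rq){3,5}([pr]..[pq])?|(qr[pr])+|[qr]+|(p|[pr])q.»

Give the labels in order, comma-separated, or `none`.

i → match
ii → no match
iii → no match
iv → no match
v → no match — must end with "pq"
vi → no match

i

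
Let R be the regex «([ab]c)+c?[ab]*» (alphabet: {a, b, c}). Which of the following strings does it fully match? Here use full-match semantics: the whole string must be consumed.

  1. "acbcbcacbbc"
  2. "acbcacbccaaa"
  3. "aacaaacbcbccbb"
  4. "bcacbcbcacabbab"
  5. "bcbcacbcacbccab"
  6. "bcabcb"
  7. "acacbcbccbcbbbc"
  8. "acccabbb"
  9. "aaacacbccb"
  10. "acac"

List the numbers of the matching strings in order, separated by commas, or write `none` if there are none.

1 → no match
2 → match
3 → no match
4 → match
5 → match
6 → no match
7 → no match
8 → no match
9 → no match
10 → match

2, 4, 5, 10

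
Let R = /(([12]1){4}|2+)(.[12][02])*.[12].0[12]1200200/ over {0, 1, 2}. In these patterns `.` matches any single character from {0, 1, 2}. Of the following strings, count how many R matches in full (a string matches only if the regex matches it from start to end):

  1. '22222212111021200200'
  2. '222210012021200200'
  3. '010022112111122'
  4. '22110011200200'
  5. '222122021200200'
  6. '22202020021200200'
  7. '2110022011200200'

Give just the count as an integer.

5

1 → match
2 → match
3 → no match — must end with '1200200'
4 → match
5 → match
6 → no match
7 → match
Total matched: 5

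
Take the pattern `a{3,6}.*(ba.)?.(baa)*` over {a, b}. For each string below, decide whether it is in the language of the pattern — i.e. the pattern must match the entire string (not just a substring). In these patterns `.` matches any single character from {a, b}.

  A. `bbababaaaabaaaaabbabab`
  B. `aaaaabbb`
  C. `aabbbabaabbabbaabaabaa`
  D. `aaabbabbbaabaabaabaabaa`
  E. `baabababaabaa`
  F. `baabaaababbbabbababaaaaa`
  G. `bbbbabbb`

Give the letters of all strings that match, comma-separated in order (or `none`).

A → no match — must start with `a`
B → match
C → no match
D → match
E → no match — must start with `a`
F → no match — must start with `a`
G → no match — must start with `a`

B, D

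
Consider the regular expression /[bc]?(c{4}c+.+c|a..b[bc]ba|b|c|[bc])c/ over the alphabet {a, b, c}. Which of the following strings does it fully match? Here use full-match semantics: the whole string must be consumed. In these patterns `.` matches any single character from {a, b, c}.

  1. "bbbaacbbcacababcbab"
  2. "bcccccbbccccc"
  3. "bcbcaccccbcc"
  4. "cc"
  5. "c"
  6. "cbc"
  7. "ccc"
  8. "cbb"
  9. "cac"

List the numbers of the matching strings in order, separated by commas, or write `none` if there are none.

2, 4, 6, 7

1 → no match — must end with "c"
2 → match
3 → no match
4 → match
5 → no match
6 → match
7 → match
8 → no match — must end with "c"
9 → no match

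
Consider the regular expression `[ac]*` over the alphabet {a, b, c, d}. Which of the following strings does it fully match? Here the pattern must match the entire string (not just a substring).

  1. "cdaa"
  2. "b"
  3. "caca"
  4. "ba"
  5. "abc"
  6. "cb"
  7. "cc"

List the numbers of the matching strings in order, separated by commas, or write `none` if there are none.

1 → no match
2 → no match
3 → match
4 → no match
5 → no match
6 → no match
7 → match

3, 7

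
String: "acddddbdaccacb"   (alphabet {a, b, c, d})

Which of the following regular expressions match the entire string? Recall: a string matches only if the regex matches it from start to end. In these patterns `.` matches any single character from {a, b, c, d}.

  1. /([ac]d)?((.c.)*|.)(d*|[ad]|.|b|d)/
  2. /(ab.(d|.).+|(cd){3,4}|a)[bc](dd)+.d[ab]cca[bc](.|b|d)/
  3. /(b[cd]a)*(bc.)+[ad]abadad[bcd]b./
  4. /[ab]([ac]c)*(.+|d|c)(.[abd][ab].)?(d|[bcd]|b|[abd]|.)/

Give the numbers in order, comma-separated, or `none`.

2, 4

1 → no match
2 → match
3 → no match
4 → match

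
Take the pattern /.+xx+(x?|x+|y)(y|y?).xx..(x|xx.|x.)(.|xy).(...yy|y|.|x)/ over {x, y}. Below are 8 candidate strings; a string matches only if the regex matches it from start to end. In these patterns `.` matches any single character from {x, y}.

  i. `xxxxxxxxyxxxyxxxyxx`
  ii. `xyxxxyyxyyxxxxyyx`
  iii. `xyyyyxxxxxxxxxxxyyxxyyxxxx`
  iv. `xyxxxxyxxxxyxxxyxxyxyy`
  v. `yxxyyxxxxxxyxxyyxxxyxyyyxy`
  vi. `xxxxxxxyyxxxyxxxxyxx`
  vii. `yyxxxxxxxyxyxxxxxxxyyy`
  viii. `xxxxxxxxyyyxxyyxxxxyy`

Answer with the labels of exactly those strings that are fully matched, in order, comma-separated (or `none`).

i → match
ii → no match
iii → match
iv → match
v → no match
vi → match
vii → no match
viii → match

i, iii, iv, vi, viii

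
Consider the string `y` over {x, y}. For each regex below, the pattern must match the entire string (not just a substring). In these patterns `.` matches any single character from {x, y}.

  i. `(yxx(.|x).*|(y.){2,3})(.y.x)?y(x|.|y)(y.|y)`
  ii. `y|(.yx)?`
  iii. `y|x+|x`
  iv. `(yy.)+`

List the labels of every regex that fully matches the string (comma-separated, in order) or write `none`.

ii, iii

i → no match
ii → match
iii → match
iv → no match — must start with `yy`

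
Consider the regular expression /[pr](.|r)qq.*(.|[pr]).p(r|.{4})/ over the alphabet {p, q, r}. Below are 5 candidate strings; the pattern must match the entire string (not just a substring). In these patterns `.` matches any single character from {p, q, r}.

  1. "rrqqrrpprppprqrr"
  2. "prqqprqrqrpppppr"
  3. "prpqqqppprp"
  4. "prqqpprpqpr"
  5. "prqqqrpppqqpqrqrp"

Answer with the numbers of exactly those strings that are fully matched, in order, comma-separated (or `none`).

1 → match
2 → match
3 → no match
4 → match
5 → no match

1, 2, 4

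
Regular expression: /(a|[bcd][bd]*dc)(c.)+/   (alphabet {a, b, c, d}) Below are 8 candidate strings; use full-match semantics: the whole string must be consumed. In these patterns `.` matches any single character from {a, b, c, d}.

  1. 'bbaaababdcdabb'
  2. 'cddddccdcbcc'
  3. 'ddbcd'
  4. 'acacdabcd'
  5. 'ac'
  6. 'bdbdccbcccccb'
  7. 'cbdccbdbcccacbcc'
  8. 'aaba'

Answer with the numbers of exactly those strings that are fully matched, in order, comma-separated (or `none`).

1 → no match
2 → match
3 → no match
4 → no match
5 → no match
6 → match
7 → no match
8 → no match

2, 6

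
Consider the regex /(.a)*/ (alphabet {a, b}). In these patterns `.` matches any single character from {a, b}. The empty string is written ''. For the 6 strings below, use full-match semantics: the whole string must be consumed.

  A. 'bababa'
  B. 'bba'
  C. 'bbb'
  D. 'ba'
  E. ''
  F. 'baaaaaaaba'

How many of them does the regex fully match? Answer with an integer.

A. 'bababa' → match
B. 'bba' → no match
C. 'bbb' → no match
D. 'ba' → match
E. '' → match
F. 'baaaaaaaba' → match
Total matched: 4

4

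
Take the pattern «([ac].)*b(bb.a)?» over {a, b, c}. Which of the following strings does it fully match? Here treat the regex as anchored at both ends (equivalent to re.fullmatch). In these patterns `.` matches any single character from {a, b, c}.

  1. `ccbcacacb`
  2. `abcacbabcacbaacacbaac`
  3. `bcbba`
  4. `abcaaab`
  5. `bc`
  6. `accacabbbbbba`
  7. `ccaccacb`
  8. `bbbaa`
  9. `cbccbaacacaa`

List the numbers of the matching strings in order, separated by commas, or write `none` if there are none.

1 → no match
2 → no match
3 → no match
4 → match
5 → no match
6 → no match
7 → no match
8 → match
9 → no match

4, 8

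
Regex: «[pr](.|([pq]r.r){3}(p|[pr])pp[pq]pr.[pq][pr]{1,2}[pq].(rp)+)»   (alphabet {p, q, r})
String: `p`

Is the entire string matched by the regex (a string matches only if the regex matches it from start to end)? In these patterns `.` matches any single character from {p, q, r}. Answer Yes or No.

No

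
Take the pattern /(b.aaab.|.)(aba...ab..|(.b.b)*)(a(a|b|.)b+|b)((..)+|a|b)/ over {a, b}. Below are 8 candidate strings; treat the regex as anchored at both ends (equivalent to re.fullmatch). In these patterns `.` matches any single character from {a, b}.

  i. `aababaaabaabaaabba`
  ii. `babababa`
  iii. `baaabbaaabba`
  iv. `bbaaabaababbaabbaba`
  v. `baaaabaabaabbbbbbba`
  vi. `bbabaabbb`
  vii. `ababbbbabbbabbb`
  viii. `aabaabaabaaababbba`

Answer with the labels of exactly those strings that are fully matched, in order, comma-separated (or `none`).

i, iv

i → match
ii → no match
iii → no match
iv → match
v → no match
vi → no match
vii → no match
viii → no match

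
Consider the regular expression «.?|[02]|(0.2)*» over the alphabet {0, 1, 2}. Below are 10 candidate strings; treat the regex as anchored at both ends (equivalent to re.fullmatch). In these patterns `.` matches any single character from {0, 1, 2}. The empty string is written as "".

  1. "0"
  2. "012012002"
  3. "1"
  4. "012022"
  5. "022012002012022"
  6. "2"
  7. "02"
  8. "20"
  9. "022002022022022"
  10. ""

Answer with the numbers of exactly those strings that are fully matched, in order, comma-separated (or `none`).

1, 2, 3, 4, 5, 6, 9, 10

1 → match
2 → match
3 → match
4 → match
5 → match
6 → match
7 → no match
8 → no match
9 → match
10 → match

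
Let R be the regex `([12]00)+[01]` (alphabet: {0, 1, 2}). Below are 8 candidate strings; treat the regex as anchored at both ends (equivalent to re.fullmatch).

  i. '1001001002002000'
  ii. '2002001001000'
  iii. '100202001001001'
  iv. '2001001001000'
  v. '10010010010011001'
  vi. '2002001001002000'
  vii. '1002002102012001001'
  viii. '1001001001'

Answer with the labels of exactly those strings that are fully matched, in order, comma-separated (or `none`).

i → match
ii → match
iii → no match
iv → match
v → no match
vi → match
vii → no match
viii → match

i, ii, iv, vi, viii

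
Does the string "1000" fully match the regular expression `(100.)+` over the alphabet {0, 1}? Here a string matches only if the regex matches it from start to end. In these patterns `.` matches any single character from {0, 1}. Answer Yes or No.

Yes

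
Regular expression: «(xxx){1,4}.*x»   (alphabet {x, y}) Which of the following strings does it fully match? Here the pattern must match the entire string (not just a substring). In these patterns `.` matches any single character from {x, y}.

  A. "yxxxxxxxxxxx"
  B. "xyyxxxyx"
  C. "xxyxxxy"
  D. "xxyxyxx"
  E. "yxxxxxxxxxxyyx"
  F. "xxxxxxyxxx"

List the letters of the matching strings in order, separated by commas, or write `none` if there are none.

A → no match — must start with "xxx"
B → no match — must start with "xxx"
C → no match — must start with "xxx"
D → no match — must start with "xxx"
E → no match — must start with "xxx"
F → match

F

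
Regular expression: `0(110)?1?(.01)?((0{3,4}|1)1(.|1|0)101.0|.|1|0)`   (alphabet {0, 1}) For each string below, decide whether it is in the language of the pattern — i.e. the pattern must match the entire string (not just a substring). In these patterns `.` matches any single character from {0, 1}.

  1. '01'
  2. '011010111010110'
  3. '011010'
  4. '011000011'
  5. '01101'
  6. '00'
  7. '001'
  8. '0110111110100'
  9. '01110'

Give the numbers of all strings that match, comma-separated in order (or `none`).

1, 2, 3, 5, 6, 8

1 → match
2 → match
3 → match
4 → no match
5 → match
6 → match
7 → no match
8 → match
9 → no match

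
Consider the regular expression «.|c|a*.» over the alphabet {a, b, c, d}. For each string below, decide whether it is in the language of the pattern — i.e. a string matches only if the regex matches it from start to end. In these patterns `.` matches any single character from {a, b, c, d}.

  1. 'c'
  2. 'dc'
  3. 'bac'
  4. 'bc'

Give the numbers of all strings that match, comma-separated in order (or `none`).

1 → match
2 → no match
3 → no match
4 → no match

1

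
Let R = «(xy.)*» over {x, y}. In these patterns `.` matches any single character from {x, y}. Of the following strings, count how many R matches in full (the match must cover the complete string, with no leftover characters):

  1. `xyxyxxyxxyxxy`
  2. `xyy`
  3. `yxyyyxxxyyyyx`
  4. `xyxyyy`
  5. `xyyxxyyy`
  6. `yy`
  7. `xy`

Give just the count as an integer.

1 → no match
2. `xyy` → match
3 → no match
4. `xyxyyy` → no match
5. `xyyxxyyy` → no match
6. `yy` → no match
7. `xy` → no match
Total matched: 1

1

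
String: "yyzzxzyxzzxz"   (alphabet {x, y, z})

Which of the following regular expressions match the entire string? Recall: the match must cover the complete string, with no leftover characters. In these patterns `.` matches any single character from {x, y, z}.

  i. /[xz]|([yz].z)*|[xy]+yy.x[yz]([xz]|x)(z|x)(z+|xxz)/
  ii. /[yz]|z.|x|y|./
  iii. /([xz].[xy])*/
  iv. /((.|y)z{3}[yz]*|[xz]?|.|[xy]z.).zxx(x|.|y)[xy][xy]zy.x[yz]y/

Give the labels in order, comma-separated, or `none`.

i → match
ii → no match
iii → no match
iv → no match — must end with "y"

i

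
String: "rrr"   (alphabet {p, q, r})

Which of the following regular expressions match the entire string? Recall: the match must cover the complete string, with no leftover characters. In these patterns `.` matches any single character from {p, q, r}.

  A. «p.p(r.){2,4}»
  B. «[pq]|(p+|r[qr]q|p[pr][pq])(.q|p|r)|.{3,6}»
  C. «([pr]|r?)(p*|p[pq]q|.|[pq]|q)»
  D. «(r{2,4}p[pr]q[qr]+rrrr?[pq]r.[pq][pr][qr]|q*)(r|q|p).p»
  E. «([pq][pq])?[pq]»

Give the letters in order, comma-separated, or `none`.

A → no match — must start with "p"
B → match
C → no match
D → no match — must end with "p"
E → no match

B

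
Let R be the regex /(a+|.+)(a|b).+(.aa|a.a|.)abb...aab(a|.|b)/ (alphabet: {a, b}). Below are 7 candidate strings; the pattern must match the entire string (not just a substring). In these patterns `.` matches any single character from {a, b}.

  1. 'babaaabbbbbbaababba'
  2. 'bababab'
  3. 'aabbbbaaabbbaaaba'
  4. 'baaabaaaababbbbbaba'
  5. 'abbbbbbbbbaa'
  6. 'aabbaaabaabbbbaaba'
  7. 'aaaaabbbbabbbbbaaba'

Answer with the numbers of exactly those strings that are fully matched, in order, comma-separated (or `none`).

1 → no match
2 → no match
3 → no match
4 → no match
5 → no match
6 → no match
7 → match

7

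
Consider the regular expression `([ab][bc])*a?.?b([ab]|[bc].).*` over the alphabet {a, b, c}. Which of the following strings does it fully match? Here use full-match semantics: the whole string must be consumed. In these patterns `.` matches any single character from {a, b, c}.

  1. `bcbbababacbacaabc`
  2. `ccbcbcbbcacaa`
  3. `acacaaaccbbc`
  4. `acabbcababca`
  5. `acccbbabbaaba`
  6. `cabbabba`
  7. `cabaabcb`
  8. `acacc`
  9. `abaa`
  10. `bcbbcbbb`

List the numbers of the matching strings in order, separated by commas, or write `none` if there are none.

1, 4, 9, 10

1 → match
2 → no match
3 → no match
4 → match
5 → no match
6 → no match
7 → no match
8 → no match
9 → match
10 → match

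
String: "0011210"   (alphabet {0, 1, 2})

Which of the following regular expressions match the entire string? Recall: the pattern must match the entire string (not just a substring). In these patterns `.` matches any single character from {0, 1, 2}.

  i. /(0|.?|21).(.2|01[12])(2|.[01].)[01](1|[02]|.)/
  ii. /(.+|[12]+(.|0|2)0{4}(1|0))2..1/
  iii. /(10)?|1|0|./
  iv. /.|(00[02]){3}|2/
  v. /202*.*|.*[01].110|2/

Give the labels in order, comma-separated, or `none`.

i → match
ii → no match — must end with "1"
iii → no match
iv → no match
v → no match

i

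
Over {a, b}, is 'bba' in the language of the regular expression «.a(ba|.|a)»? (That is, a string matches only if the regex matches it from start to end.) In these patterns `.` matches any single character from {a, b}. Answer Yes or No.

No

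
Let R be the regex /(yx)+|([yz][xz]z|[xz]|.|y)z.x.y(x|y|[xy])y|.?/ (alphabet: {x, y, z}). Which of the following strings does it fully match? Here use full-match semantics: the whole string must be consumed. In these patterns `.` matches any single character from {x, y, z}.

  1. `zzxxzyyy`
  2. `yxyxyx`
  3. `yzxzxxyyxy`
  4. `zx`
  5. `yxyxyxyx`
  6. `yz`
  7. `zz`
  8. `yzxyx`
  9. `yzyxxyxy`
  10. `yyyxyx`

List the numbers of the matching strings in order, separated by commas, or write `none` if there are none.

1. `zzxxzyyy` → match
2. `yxyxyx` → match
3. `yzxzxxyyxy` → no match
4. `zx` → no match
5. `yxyxyxyx` → match
6. `yz` → no match
7. `zz` → no match
8. `yzxyx` → no match
9. `yzyxxyxy` → match
10. `yyyxyx` → no match

1, 2, 5, 9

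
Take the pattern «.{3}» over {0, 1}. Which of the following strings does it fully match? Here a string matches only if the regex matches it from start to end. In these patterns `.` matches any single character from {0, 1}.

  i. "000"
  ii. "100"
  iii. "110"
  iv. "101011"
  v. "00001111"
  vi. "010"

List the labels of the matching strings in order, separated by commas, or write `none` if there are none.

i, ii, iii, vi

i → match
ii → match
iii → match
iv → no match
v → no match
vi → match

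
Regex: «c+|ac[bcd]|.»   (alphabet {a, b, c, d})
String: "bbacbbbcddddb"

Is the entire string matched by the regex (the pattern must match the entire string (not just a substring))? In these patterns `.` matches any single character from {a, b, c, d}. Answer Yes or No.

No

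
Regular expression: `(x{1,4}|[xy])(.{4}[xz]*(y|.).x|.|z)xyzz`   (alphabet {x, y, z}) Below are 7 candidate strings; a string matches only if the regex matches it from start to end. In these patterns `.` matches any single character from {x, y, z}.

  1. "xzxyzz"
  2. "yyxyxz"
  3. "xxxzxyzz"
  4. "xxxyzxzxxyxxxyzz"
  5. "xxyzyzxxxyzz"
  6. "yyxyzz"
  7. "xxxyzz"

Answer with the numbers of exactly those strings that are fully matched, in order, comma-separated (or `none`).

1 → match
2 → no match — must end with "xyzz"
3 → match
4 → match
5 → match
6 → match
7 → match

1, 3, 4, 5, 6, 7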